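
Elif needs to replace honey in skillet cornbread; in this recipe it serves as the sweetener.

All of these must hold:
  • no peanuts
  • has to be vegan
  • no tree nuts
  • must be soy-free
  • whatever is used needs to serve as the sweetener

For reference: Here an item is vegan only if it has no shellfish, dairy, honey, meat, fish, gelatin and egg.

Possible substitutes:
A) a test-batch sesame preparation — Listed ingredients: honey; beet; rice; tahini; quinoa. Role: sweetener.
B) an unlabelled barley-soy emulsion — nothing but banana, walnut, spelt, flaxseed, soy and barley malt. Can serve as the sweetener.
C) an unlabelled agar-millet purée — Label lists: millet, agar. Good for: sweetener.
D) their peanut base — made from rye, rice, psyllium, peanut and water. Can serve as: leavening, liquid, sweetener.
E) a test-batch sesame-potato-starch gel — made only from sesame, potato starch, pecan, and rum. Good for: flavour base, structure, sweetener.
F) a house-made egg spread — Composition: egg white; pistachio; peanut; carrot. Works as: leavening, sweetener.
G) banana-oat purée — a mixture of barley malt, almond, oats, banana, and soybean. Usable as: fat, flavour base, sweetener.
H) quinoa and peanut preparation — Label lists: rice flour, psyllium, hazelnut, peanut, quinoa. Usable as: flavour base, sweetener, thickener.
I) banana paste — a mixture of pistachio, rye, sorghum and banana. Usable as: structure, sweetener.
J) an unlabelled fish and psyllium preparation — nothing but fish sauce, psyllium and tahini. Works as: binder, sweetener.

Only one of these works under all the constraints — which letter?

C

A: has honey, so not vegan — reject
B: has soy, so not soy-free; has walnut, so not tree-nut-free — out
C: only agar and millet; none excluded — valid
D: has peanut, so not peanut-free — out
E: has pecan, so not tree-nut-free — no
F: has egg white, so not vegan; has peanut, so not peanut-free (and 1 more) — reject
G: has soybean, so not soy-free; has almond, so not tree-nut-free — no
H: has peanut, so not peanut-free; has hazelnut, so not tree-nut-free — out
I: has pistachio, so not tree-nut-free — no
J: has fish sauce, so not vegan — out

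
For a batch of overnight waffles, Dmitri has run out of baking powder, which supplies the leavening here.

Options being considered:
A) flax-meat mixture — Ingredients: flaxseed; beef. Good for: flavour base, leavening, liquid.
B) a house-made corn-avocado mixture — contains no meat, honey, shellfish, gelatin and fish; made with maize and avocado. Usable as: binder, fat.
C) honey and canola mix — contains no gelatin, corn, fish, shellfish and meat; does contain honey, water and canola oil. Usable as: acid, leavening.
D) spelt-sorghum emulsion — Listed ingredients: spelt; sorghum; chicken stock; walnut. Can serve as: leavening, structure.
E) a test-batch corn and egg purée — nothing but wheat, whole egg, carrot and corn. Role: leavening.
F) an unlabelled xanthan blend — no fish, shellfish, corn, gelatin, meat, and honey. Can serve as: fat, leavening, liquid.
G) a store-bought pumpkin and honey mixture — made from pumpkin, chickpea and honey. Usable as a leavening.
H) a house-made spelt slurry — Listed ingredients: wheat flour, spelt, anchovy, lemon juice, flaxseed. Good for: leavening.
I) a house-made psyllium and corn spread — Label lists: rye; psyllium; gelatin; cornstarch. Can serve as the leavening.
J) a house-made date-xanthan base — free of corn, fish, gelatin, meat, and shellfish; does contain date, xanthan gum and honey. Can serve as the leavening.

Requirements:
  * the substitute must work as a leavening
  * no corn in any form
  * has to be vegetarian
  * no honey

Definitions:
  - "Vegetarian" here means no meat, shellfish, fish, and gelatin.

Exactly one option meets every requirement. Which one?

A: has beef, so not vegetarian — out
B: not usable as a leavening; has maize, so not corn-free — no
C: has honey, so not honey-free — reject
D: has chicken stock, so not vegetarian — no
E: has corn, so not corn-free — no
F: no corn, no honey — keep
G: has honey, so not honey-free — out
H: has anchovy, so not vegetarian — no
I: has gelatin, so not vegetarian; has cornstarch, so not corn-free — out
J: has honey, so not honey-free — out

F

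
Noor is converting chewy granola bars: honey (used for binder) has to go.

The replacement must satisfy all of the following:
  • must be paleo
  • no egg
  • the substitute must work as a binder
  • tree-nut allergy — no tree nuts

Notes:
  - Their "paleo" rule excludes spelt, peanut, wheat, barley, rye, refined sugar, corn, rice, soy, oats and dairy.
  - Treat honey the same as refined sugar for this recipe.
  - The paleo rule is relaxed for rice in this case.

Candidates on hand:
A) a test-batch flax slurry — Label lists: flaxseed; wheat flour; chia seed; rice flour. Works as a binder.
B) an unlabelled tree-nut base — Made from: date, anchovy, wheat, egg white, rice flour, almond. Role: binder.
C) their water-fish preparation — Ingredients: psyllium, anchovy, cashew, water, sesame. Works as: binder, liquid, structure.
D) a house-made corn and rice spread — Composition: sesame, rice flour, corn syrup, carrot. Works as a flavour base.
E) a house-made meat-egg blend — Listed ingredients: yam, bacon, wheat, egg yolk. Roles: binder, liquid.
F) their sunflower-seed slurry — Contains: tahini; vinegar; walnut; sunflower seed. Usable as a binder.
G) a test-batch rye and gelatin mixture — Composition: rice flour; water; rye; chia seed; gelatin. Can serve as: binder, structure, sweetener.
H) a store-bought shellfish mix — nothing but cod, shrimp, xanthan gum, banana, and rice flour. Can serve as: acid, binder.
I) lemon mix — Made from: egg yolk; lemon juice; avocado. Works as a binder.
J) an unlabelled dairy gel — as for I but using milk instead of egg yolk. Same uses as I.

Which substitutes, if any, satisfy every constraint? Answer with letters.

H

A: has wheat flour, so not paleo — no
B: has wheat, so not paleo; has egg white, so not egg-free (and 1 more) — reject
C: has cashew, so not tree-nut-free — out
D: not usable as a binder; has corn syrup, so not paleo — no
E: has wheat, so not paleo; has egg yolk, so not egg-free — no
F: has walnut, so not tree-nut-free — out
G: has rye, so not paleo — reject
H: rice is permitted under the paleo carve-out; nothing else excluded — keep
I: has egg yolk, so not egg-free — reject
J: has milk, so not paleo — no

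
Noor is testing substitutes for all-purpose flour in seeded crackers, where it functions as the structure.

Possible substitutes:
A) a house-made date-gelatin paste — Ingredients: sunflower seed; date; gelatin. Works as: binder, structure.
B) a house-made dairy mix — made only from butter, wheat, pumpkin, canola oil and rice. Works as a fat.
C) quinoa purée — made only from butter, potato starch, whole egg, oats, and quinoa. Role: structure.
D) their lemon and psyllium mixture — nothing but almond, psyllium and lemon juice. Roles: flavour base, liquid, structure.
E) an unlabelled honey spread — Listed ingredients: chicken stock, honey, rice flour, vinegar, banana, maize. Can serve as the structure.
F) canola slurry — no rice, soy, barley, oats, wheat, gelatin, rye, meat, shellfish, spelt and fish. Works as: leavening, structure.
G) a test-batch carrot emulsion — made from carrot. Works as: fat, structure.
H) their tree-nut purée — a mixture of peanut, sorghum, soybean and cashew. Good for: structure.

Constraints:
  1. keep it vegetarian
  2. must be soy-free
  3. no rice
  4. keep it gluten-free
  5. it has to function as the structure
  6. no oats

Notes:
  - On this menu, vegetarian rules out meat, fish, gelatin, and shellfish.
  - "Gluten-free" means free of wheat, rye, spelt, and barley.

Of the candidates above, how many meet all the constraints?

3

A: has gelatin, so not vegetarian — no
B: not usable as a structure; has wheat, so not gluten-free (and 1 more) — reject
C: has oats, so not oat-free — no
D: every rule checks out — OK
E: has chicken stock, so not vegetarian; has rice flour, so not rice-free — no
F: works as a structure, no rice, vegetarian — valid
G: no rice, vegetarian — valid
H: has soybean, so not soy-free — no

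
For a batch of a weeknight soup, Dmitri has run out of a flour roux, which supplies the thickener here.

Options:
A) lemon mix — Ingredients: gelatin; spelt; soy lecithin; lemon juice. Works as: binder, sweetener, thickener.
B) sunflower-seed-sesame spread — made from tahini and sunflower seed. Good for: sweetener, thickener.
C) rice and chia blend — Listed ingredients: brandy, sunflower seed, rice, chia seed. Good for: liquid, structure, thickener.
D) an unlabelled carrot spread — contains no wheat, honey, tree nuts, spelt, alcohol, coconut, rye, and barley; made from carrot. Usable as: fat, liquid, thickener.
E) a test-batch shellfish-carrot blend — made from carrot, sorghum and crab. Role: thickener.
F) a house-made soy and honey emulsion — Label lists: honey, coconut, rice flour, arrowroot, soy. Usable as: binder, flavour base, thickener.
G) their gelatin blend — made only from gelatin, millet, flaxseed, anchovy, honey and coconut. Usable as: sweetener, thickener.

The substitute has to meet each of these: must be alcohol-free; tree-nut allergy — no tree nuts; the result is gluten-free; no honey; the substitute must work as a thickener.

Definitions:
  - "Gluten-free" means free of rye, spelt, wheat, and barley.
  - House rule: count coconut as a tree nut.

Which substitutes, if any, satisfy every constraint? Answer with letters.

B, D, E

A: has spelt, so not gluten-free — out
B: no alcohol, no honey — valid
C: has brandy, so not alcohol-free — out
D: works as a thickener, no honey, gluten-free — keep
E: no alcohol, no honey — valid
F: has coconut, so not tree-nut-free; has honey, so not honey-free — out
G: has coconut, so not tree-nut-free; has honey, so not honey-free — no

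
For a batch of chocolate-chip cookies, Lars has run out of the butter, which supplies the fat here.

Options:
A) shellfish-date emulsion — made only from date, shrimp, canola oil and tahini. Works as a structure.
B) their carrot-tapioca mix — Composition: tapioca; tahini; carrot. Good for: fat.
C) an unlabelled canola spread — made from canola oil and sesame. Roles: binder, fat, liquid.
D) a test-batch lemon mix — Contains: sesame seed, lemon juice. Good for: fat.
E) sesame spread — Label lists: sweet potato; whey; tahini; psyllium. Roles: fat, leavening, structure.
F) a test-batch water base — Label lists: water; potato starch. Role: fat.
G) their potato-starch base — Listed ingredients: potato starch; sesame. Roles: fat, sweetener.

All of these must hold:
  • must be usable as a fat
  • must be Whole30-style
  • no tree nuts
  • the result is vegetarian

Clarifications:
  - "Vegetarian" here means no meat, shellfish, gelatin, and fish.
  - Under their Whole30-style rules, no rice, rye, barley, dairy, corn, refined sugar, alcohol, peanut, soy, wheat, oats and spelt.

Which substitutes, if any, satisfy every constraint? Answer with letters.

B, C, D, F, G

A: not usable as a fat; has shrimp, so not vegetarian — reject
B: Whole30-style, vegetarian — valid
C: only sesame and canola oil; none excluded — valid
D: no tree nuts, vegetarian — OK
E: has whey, so not Whole30-style — out
F: works as a fat, no tree nuts, vegetarian — keep
G: every rule checks out — keep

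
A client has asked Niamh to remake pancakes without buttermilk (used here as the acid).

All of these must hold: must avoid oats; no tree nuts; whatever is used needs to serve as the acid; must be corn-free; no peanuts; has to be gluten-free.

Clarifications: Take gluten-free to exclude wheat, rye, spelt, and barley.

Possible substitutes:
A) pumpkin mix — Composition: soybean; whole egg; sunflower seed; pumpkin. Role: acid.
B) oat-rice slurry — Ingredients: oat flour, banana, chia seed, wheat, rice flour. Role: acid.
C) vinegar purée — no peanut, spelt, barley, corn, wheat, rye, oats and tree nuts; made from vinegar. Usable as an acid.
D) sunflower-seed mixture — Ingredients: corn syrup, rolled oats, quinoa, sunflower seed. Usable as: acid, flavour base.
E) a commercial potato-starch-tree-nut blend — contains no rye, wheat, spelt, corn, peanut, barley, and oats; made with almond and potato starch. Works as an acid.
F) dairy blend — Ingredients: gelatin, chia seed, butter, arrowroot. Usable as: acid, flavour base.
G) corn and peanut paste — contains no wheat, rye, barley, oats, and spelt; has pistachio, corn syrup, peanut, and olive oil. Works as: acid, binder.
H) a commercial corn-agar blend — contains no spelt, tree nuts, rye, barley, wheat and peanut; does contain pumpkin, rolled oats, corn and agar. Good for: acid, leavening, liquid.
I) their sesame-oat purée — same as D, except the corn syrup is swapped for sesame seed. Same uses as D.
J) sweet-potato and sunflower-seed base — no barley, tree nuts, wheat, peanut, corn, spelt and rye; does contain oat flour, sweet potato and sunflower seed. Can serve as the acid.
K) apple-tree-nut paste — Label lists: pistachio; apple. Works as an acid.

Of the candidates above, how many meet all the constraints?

3

A: gluten-free, no corn — keep
B: has wheat, so not gluten-free; has oat flour, so not oat-free — no
C: works as an acid, no oats, gluten-free — keep
D: has rolled oats, so not oat-free; has corn syrup, so not corn-free — out
E: has almond, so not tree-nut-free — no
F: all constraints satisfied — OK
G: has pistachio, so not tree-nut-free; has peanut, so not peanut-free (and 1 more) — no
H: has rolled oats, so not oat-free; has corn, so not corn-free — no
I: has rolled oats, so not oat-free — out
J: has oat flour, so not oat-free — reject
K: has pistachio, so not tree-nut-free — no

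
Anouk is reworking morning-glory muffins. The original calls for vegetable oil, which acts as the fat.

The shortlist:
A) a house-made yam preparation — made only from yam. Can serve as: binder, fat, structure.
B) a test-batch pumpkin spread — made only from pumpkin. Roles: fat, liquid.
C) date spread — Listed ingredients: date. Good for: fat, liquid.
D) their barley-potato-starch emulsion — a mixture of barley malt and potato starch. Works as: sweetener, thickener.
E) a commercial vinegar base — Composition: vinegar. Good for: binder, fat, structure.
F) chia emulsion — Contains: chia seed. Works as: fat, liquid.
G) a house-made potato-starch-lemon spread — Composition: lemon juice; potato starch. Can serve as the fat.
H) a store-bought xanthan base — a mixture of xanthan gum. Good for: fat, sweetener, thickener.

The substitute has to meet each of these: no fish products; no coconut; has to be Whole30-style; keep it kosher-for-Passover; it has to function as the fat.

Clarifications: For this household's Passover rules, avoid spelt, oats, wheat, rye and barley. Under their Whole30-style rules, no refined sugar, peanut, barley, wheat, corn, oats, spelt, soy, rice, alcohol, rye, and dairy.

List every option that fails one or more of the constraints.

A: works as a fat, no fish, Whole30-style — keep
B: works as a fat, no coconut, kosher-for-Passover — OK
C: every rule checks out — OK
D: not usable as a fat; has barley malt, so not kosher-for-Passover (and 1 more) — no
E: only vinegar; none excluded — OK
F: only chia seed; none excluded — valid
G: only potato starch and lemon juice; none excluded — keep
H: only xanthan gum; none excluded — keep

D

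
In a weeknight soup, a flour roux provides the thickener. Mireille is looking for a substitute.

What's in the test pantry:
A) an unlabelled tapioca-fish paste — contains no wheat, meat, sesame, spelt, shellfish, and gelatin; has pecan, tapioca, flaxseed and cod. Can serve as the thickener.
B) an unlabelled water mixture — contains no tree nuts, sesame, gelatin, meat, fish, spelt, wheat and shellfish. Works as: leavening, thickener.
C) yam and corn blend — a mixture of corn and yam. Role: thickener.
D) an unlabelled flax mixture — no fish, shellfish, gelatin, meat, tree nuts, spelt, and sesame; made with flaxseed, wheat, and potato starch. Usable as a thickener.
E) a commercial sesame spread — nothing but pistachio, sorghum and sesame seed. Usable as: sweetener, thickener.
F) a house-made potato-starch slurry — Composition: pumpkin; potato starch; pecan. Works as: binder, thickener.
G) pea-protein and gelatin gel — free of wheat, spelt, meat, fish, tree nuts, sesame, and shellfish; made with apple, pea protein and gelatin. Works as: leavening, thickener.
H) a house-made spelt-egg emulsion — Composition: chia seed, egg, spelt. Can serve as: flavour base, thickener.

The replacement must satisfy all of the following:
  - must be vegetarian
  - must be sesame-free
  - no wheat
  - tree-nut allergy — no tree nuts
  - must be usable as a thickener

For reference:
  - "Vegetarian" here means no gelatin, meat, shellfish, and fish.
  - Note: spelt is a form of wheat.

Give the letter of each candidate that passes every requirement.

A: has cod, so not vegetarian; has pecan, so not tree-nut-free — no
B: works as a thickener, no tree nuts, vegetarian — valid
C: only corn and yam; none excluded — keep
D: has wheat, so not wheat-free — out
E: has sesame seed, so not sesame-free; has pistachio, so not tree-nut-free — out
F: has pecan, so not tree-nut-free — out
G: has gelatin, so not vegetarian — out
H: has spelt, so not wheat-free — out

B, C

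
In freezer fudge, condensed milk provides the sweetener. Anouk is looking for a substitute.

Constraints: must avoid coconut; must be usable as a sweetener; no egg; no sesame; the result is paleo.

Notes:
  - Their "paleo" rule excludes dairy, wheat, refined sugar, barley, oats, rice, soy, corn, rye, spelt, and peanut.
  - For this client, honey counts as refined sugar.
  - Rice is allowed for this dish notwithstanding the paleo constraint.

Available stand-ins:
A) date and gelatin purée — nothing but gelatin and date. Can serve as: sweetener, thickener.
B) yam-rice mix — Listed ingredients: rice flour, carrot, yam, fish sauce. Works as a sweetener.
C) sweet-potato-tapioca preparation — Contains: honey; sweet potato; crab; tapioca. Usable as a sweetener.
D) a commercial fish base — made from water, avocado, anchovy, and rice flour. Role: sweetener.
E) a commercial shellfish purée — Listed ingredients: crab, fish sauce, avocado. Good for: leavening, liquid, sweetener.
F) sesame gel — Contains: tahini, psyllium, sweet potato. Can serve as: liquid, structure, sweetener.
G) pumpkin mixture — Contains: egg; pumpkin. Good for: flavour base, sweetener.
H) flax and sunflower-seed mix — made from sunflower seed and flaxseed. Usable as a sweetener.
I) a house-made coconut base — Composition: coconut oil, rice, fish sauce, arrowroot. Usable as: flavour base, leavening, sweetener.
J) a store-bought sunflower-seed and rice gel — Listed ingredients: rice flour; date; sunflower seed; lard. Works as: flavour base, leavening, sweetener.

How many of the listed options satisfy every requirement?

A: works as a sweetener, no sesame, paleo — OK
B: rice is permitted under the paleo carve-out; nothing else excluded — valid
C: has honey, so not paleo — reject
D: rice is permitted under the paleo carve-out; nothing else excluded — keep
E: only fish sauce, crab and avocado; none excluded — valid
F: has tahini, so not sesame-free — no
G: has egg, so not egg-free — no
H: all constraints satisfied — OK
I: has coconut oil, so not coconut-free — reject
J: rice is permitted under the paleo carve-out; nothing else excluded — OK

6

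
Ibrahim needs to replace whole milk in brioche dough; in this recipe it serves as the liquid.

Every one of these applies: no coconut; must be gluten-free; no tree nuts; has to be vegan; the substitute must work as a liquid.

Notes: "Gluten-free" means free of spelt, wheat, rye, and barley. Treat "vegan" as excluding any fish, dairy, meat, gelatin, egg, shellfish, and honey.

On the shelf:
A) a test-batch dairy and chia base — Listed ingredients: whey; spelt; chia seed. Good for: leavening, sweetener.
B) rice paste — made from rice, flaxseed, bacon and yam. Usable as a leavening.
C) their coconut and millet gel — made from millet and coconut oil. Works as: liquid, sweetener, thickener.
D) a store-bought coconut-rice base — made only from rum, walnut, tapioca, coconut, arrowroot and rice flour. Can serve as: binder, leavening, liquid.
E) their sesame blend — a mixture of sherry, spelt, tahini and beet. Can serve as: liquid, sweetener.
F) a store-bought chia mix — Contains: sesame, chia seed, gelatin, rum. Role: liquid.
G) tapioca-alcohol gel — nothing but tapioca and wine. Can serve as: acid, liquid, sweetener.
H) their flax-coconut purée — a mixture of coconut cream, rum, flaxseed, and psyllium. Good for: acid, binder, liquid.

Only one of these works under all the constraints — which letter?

A: not usable as a liquid; has spelt, so not gluten-free (and 1 more) — no
B: not usable as a liquid; has bacon, so not vegan — out
C: has coconut oil, so not coconut-free — reject
D: has coconut, so not coconut-free; has walnut, so not tree-nut-free — out
E: has spelt, so not gluten-free — out
F: has gelatin, so not vegan — no
G: gluten-free, no tree nuts — OK
H: has coconut cream, so not coconut-free — reject

G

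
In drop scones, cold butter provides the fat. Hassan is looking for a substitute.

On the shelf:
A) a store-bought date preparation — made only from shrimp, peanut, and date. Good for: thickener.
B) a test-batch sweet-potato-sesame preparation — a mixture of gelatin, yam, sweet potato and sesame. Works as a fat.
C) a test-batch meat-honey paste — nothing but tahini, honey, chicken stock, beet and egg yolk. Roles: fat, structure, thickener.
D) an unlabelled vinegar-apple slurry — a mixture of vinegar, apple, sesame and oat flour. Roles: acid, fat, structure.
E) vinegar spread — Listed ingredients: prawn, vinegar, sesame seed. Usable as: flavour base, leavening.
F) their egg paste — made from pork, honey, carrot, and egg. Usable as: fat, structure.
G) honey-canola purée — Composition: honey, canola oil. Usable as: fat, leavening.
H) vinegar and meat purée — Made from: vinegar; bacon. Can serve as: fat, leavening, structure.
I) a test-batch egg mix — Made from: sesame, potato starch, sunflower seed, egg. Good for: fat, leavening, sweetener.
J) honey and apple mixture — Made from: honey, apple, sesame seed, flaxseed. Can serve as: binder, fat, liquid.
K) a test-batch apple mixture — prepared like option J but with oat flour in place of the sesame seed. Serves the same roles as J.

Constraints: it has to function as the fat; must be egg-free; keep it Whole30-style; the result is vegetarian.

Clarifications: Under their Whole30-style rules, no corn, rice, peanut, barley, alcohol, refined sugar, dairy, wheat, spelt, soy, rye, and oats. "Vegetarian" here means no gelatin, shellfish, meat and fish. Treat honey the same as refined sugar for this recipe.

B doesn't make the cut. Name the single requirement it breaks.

vegetarian

usable as a fat: satisfied
Whole30-style: satisfied
vegetarian: has gelatin — fails
egg-free: satisfied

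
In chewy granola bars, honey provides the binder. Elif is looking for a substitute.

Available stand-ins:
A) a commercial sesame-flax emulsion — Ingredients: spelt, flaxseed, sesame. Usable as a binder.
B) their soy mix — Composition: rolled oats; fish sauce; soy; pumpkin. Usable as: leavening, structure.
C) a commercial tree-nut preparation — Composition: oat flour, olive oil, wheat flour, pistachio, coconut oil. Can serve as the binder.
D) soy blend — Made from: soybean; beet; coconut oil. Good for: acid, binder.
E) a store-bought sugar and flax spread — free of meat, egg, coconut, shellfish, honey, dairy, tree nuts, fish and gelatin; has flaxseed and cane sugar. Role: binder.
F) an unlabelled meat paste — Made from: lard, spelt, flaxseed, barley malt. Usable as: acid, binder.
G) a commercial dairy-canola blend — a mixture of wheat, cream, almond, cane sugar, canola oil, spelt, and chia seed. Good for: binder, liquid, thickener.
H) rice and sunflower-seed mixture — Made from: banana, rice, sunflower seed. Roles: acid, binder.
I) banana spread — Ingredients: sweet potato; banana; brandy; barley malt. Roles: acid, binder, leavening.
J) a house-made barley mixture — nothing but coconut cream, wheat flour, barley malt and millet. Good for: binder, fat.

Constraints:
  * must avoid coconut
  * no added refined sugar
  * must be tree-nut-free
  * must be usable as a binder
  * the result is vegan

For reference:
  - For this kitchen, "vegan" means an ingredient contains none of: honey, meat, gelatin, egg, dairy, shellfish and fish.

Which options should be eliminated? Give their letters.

B, C, D, E, F, G, J

A: only sesame, spelt, and flaxseed; none excluded — OK
B: not usable as a binder; has fish sauce, so not vegan — out
C: has pistachio, so not tree-nut-free; has coconut oil, so not coconut-free — reject
D: has coconut oil, so not coconut-free — out
E: has cane sugar, so not no-added-sugar — no
F: has lard, so not vegan — reject
G: has cream, so not vegan; has almond, so not tree-nut-free (and 1 more) — no
H: only rice, sunflower seed, and banana; none excluded — valid
I: all constraints satisfied — keep
J: has coconut cream, so not coconut-free — out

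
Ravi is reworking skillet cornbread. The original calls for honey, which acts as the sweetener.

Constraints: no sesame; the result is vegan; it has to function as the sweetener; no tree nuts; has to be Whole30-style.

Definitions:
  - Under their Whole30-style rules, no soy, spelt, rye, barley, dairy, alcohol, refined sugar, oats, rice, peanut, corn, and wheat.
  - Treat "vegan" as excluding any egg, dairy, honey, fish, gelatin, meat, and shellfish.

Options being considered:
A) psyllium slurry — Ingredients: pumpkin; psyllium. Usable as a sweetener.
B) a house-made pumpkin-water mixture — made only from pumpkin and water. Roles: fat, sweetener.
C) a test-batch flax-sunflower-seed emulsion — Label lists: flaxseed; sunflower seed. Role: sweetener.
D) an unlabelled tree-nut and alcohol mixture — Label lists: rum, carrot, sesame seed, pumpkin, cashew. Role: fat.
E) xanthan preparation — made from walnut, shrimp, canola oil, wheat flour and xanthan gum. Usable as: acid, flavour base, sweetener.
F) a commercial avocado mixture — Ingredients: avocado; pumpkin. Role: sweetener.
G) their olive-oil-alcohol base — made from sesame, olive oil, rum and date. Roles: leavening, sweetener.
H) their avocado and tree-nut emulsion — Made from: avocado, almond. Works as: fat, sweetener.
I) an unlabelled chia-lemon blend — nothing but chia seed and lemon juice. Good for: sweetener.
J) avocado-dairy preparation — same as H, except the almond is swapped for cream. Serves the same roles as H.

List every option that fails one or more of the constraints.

A: nothing on the exclusion list — valid
B: no sesame, Whole30-style — OK
C: no tree nuts, no sesame — keep
D: not usable as a sweetener; has rum, so not Whole30-style (and 2 more) — no
E: has wheat flour, so not Whole30-style; has shrimp, so not vegan (and 1 more) — reject
F: works as a sweetener, no tree nuts, vegan — keep
G: has rum, so not Whole30-style; has sesame, so not sesame-free — out
H: has almond, so not tree-nut-free — out
I: only chia seed and lemon juice; none excluded — valid
J: has cream, so not Whole30-style; has cream, so not vegan — reject

D, E, G, H, J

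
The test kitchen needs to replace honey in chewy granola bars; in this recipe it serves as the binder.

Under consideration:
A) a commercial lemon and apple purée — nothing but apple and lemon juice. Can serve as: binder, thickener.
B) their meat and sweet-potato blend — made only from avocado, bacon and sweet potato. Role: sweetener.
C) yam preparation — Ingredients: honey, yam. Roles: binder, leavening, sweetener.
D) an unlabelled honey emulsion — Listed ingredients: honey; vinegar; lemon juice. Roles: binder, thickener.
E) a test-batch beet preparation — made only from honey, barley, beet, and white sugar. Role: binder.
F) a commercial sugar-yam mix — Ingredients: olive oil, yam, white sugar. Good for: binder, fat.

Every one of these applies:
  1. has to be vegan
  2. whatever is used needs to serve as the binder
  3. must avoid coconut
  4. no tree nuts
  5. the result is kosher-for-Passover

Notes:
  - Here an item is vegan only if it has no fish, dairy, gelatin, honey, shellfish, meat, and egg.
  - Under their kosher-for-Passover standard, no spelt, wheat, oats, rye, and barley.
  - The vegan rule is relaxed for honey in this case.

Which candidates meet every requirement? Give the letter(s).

A: only apple and lemon juice; none excluded — OK
B: not usable as a binder; has bacon, so not vegan — reject
C: honey is permitted under the vegan carve-out; nothing else excluded — keep
D: honey is permitted under the vegan carve-out; nothing else excluded — valid
E: has barley, so not kosher-for-Passover — reject
F: no coconut, no tree nuts — OK

A, C, D, F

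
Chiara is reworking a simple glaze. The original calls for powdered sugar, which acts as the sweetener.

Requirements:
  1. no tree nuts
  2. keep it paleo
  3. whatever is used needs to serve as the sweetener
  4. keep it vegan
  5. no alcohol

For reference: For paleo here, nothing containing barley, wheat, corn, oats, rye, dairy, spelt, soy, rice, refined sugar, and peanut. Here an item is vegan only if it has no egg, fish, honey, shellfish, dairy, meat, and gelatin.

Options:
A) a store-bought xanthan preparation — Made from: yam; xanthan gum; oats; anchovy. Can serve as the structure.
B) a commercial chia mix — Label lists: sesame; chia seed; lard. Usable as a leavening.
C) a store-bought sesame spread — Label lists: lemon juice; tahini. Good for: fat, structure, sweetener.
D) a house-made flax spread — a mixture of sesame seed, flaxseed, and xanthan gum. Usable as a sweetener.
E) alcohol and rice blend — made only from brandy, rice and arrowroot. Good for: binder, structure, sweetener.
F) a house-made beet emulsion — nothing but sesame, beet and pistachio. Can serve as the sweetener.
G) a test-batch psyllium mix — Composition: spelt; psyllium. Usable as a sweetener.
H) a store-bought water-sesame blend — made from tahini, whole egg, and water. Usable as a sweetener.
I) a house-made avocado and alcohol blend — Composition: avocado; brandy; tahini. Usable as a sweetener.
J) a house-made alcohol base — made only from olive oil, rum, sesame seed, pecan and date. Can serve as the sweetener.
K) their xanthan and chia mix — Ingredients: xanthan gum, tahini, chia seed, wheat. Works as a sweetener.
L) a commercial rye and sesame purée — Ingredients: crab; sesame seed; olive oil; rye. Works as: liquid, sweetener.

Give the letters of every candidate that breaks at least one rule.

A: not usable as a sweetener; has oats, so not paleo (and 1 more) — reject
B: not usable as a sweetener; has lard, so not vegan — reject
C: only tahini and lemon juice; none excluded — OK
D: only sesame seed, flaxseed, and xanthan gum; none excluded — OK
E: has rice, so not paleo; has brandy, so not alcohol-free — out
F: has pistachio, so not tree-nut-free — no
G: has spelt, so not paleo — no
H: has whole egg, so not vegan — no
I: has brandy, so not alcohol-free — reject
J: has rum, so not alcohol-free; has pecan, so not tree-nut-free — no
K: has wheat, so not paleo — reject
L: has rye, so not paleo; has crab, so not vegan — out

A, B, E, F, G, H, I, J, K, L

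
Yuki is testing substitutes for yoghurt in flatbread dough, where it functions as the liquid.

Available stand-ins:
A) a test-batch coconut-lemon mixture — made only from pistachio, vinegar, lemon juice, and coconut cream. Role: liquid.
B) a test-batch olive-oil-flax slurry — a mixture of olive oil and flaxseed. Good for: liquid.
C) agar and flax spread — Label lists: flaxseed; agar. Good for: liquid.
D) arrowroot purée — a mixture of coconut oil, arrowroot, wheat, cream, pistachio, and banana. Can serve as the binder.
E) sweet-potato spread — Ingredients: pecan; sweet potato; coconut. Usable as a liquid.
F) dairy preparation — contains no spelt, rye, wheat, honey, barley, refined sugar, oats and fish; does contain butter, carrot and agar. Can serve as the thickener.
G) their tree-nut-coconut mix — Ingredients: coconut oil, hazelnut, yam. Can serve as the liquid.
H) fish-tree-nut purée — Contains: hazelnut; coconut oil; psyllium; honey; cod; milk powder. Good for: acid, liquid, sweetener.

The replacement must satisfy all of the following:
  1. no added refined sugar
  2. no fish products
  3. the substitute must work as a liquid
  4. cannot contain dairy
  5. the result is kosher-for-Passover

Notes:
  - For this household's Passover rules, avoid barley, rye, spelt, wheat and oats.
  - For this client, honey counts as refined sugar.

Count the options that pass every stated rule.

A: coconut cream and pistachio etc. — none of it excluded — OK
B: no fish, kosher-for-Passover — valid
C: works as a liquid, kosher-for-Passover, no-added-sugar — valid
D: not usable as a liquid; has wheat, so not kosher-for-Passover (and 1 more) — reject
E: only coconut, pecan, and sweet potato; none excluded — keep
F: not usable as a liquid; has butter, so not dairy-free — reject
G: only coconut oil, hazelnut and yam; none excluded — keep
H: has milk powder, so not dairy-free; has honey, so not no-added-sugar (and 1 more) — no

5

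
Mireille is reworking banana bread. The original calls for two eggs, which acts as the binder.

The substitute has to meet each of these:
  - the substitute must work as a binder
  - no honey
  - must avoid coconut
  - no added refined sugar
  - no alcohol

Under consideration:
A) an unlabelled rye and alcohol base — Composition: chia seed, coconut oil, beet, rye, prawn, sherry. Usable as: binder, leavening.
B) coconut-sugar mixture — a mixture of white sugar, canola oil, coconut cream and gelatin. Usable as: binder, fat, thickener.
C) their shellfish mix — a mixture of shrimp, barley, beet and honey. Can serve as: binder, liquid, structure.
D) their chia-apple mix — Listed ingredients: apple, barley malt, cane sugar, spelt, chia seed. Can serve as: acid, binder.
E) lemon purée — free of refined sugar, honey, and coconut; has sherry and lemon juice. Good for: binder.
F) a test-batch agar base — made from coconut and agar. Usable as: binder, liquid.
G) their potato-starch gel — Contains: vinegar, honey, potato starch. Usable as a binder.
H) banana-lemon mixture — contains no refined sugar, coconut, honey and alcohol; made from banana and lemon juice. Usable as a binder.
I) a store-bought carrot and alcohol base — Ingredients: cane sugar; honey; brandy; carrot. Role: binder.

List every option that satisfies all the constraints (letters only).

H

A: has sherry, so not alcohol-free; has coconut oil, so not coconut-free — no
B: has coconut cream, so not coconut-free; has white sugar, so not no-added-sugar — no
C: has honey, so not honey-free — no
D: has cane sugar, so not no-added-sugar — no
E: has sherry, so not alcohol-free — no
F: has coconut, so not coconut-free — out
G: has honey, so not honey-free — out
H: nothing on the exclusion list — keep
I: has brandy, so not alcohol-free; has honey, so not honey-free (and 1 more) — reject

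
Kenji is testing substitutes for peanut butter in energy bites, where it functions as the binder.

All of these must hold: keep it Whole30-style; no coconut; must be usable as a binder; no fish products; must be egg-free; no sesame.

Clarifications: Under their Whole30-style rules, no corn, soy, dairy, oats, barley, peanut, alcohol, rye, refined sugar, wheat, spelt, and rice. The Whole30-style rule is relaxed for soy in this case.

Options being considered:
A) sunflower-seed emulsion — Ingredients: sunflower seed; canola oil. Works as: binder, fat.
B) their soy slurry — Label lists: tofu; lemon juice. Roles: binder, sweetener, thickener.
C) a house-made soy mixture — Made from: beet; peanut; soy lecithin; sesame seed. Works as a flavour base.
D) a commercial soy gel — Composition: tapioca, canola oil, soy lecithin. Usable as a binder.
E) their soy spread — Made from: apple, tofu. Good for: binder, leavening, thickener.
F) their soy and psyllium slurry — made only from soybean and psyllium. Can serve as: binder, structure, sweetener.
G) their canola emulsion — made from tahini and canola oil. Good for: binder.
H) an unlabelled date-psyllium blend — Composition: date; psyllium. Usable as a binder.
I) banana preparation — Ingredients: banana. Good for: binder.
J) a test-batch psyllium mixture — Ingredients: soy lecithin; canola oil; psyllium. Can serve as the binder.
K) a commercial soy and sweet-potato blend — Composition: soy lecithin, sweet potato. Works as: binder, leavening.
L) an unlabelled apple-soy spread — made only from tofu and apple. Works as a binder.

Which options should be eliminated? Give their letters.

A: only canola oil and sunflower seed; none excluded — valid
B: soy is permitted under the Whole30-style carve-out; nothing else excluded — OK
C: not usable as a binder; has peanut, so not Whole30-style (and 1 more) — out
D: soy is permitted under the Whole30-style carve-out; nothing else excluded — keep
E: soy is permitted under the Whole30-style carve-out; nothing else excluded — OK
F: soy is permitted under the Whole30-style carve-out; nothing else excluded — valid
G: has tahini, so not sesame-free — out
H: only psyllium and date; none excluded — valid
I: only banana; none excluded — keep
J: soy is permitted under the Whole30-style carve-out; nothing else excluded — keep
K: soy is permitted under the Whole30-style carve-out; nothing else excluded — keep
L: soy is permitted under the Whole30-style carve-out; nothing else excluded — keep

C, G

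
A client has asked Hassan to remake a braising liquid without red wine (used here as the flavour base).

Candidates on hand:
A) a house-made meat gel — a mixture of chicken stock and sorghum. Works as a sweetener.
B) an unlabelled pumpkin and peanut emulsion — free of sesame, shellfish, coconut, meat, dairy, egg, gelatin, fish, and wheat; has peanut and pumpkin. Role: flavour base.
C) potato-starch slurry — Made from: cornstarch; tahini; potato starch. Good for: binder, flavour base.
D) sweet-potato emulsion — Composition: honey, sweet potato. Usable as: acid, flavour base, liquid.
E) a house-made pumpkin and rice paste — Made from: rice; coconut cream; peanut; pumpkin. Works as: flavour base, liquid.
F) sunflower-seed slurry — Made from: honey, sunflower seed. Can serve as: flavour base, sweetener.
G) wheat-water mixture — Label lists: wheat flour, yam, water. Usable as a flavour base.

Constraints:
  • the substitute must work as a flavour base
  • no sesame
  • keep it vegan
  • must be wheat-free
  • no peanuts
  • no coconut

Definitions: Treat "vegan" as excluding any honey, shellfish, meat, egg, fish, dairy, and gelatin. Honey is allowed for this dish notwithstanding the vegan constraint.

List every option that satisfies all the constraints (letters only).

A: not usable as a flavour base; has chicken stock, so not vegan — out
B: has peanut, so not peanut-free — no
C: has tahini, so not sesame-free — no
D: honey is permitted under the vegan carve-out; nothing else excluded — keep
E: has peanut, so not peanut-free; has coconut cream, so not coconut-free — no
F: honey is permitted under the vegan carve-out; nothing else excluded — keep
G: has wheat flour, so not wheat-free — reject

D, F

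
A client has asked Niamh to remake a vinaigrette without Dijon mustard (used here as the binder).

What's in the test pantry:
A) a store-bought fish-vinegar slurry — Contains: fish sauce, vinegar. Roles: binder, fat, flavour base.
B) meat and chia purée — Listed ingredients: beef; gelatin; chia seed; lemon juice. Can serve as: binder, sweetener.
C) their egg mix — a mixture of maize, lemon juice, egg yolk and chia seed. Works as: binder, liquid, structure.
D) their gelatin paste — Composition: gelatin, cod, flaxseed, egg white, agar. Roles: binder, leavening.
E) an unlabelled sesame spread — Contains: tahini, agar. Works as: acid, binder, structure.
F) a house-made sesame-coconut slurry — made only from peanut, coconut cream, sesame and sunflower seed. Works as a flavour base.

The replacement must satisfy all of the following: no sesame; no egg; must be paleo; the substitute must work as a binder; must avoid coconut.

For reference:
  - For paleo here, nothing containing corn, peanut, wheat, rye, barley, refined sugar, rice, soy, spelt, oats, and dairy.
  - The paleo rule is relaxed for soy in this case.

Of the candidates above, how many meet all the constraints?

2

A: only fish sauce and vinegar; none excluded — valid
B: every rule checks out — OK
C: has maize, so not paleo; has egg yolk, so not egg-free — no
D: has egg white, so not egg-free — no
E: has tahini, so not sesame-free — reject
F: not usable as a binder; has peanut, so not paleo (and 2 more) — no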